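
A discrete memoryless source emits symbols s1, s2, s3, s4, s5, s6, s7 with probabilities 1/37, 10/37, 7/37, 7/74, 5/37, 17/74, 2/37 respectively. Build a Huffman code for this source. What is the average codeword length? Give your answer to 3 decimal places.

2.568 bits/symbol

Repeatedly combine the two least-probable nodes; the expected code length is the sum of the merged weights.
merge 1/37 + 2/37 → 3/37
merge 3/37 + 7/74 → 13/74
merge 5/37 + 13/74 → 23/74
merge 7/37 + 17/74 → 31/74
merge 10/37 + 23/74 → 43/74
merge 31/74 + 43/74 → 1
L = 3/37 + 13/74 + 23/74 + 31/74 + 43/74 + 1 = 95/37 ≈ 2.568 bits/symbol.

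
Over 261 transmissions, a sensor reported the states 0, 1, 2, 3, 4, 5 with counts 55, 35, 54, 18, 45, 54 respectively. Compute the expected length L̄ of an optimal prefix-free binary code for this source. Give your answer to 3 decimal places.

2.579 bits/symbol

Probabilities are the counts divided by 261.
Repeatedly combine the two least-probable nodes; the expected code length is the sum of the merged weights.
merge 2/29 + 35/261 → 53/261
merge 5/29 + 53/261 → 98/261
merge 6/29 + 6/29 → 12/29
merge 55/261 + 98/261 → 17/29
merge 12/29 + 17/29 → 1
L = 53/261 + 98/261 + 12/29 + 17/29 + 1 = 673/261 ≈ 2.579 bits/symbol.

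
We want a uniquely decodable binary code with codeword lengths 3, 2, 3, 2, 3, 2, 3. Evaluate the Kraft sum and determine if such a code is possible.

1.25; no

With common denominator 2^3 = 8: Σ 2^(−ℓᵢ) = 1/8 + 2/8 + 1/8 + 2/8 + 1/8 + 2/8 + 1/8 = 10/8 = 1.25.
Kraft's inequality requires Σ ≤ 1; here Σ = 1.25 > 1, so no such prefix code exists.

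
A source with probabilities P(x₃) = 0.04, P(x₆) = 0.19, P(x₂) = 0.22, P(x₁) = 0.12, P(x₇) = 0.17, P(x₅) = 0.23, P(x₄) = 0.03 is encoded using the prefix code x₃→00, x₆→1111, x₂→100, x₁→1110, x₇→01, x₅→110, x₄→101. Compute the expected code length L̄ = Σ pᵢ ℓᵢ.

3.1 bits/symbol

L̄ = Σ pᵢ·ℓᵢ = 0.04·2 + 0.19·4 + 0.22·3 + 0.12·4 + 0.17·2 + 0.23·3 + 0.03·3 = 3.1 bits/symbol.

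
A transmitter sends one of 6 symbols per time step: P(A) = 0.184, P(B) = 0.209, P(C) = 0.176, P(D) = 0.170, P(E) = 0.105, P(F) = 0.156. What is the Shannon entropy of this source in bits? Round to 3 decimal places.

2.557 bits

H = −Σ pᵢ log₂ pᵢ.
−0.184·log₂(0.184) = 0.4494
−0.209·log₂(0.209) = 0.4720
−0.176·log₂(0.176) = 0.4411
−0.170·log₂(0.170) = 0.4346
−0.105·log₂(0.105) = 0.3414
−0.156·log₂(0.156) = 0.4181
Sum ≈ 2.5566 → 2.557 bits.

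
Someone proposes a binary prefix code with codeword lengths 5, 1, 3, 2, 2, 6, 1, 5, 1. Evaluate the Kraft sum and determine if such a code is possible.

With common denominator 2^6 = 64: Σ 2^(−ℓᵢ) = 2/64 + 32/64 + 8/64 + 16/64 + 16/64 + 1/64 + 32/64 + 2/64 + 32/64 = 141/64 = 2.203125.
Kraft's inequality requires Σ ≤ 1; here Σ = 2.203125 > 1, so no such prefix code exists.

2.203125; no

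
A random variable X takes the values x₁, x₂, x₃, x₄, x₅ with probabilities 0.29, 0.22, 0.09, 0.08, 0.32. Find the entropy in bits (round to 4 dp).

2.1287 bits

H = −Σ pᵢ log₂ pᵢ.
−0.29·log₂(0.29) = 0.5179
−0.22·log₂(0.22) = 0.4806
−0.09·log₂(0.09) = 0.3127
−0.08·log₂(0.08) = 0.2915
−0.32·log₂(0.32) = 0.5260
Sum ≈ 2.1287 → 2.1287 bits.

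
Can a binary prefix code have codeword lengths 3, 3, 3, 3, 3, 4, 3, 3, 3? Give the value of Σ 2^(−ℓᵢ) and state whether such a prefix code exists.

With common denominator 2^4 = 16: Σ 2^(−ℓᵢ) = 2/16 + 2/16 + 2/16 + 2/16 + 2/16 + 1/16 + 2/16 + 2/16 + 2/16 = 17/16 = 1.0625.
Kraft's inequality requires Σ ≤ 1; here Σ = 1.0625 > 1, so no such prefix code exists.

1.0625; no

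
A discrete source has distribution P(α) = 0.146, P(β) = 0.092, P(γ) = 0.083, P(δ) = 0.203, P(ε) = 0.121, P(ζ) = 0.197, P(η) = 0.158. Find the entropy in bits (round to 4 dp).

2.7380 bits

H = −Σ pᵢ log₂ pᵢ.
−0.146·log₂(0.146) = 0.4053
−0.092·log₂(0.092) = 0.3167
−0.083·log₂(0.083) = 0.2980
−0.203·log₂(0.203) = 0.4670
−0.121·log₂(0.121) = 0.3687
−0.197·log₂(0.197) = 0.4617
−0.158·log₂(0.158) = 0.4206
Sum ≈ 2.7380 → 2.7380 bits.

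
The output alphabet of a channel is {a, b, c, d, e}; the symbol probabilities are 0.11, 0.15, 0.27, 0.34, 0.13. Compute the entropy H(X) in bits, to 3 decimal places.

2.183 bits

H = −Σ pᵢ log₂ pᵢ.
−0.11·log₂(0.11) = 0.3503
−0.15·log₂(0.15) = 0.4105
−0.27·log₂(0.27) = 0.5100
−0.34·log₂(0.34) = 0.5292
−0.13·log₂(0.13) = 0.3826
Sum ≈ 2.1827 → 2.183 bits.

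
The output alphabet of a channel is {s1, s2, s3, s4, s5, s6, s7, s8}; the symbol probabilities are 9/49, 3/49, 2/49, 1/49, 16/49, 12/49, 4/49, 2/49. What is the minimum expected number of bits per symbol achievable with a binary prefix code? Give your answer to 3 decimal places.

2.551 bits/symbol

Repeatedly combine the two least-probable nodes; the expected code length is the sum of the merged weights.
merge 1/49 + 2/49 → 3/49
merge 2/49 + 3/49 → 5/49
merge 3/49 + 4/49 → 1/7
merge 5/49 + 1/7 → 12/49
merge 9/49 + 12/49 → 3/7
merge 12/49 + 16/49 → 4/7
merge 3/7 + 4/7 → 1
L = 3/49 + 5/49 + 1/7 + 12/49 + 3/7 + 4/7 + 1 = 125/49 ≈ 2.551 bits/symbol.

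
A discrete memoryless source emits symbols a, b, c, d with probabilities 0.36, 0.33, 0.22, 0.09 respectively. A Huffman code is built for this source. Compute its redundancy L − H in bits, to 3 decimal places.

0.098 bits

Entropy H = −Σ p log₂ p ≈ 1.8517 bits.
Huffman merges: 9/100+11/50→31/100; 31/100+33/100→16/25; 9/25+16/25→1. L = 39/20 ≈ 1.9500.
L − H = 1.9500 − 1.8517 = 0.098 bits.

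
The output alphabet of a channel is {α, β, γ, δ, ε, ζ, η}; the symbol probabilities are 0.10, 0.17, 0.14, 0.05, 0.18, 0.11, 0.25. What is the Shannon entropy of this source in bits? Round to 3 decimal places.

H = −Σ pᵢ log₂ pᵢ.
−0.10·log₂(0.10) = 0.3322
−0.17·log₂(0.17) = 0.4346
−0.14·log₂(0.14) = 0.3971
−0.05·log₂(0.05) = 0.2161
−0.18·log₂(0.18) = 0.4453
−0.11·log₂(0.11) = 0.3503
−0.25·log₂(0.25) = 0.5000
Sum ≈ 2.6756 → 2.676 bits.

2.676 bits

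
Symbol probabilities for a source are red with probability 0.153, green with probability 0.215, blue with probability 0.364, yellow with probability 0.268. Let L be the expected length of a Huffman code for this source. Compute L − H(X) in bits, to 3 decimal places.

0.069 bits

Entropy H = −Σ p log₂ p ≈ 1.9310 bits.
Huffman merges: 153/1000+43/200→46/125; 67/250+91/250→79/125; 46/125+79/125→1. L = 2 ≈ 2.0000.
L − H = 2.0000 − 1.9310 = 0.069 bits.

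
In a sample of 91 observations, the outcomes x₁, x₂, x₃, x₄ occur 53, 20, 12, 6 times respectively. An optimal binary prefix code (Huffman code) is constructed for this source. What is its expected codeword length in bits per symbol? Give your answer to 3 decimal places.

Probabilities are the counts divided by 91.
Repeatedly combine the two least-probable nodes; the expected code length is the sum of the merged weights.
merge 6/91 + 12/91 → 18/91
merge 18/91 + 20/91 → 38/91
merge 38/91 + 53/91 → 1
L = 18/91 + 38/91 + 1 = 21/13 ≈ 1.615 bits/symbol.

1.615 bits/symbol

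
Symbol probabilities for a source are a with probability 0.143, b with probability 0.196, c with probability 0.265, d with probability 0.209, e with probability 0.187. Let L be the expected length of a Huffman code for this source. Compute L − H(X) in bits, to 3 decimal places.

Entropy H = −Σ p log₂ p ≈ 2.2941 bits.
Huffman merges: 143/1000+187/1000→33/100; 49/250+209/1000→81/200; 53/200+33/100→119/200; 81/200+119/200→1. L = 233/100 ≈ 2.3300.
L − H = 2.3300 − 2.2941 = 0.036 bits.

0.036 bits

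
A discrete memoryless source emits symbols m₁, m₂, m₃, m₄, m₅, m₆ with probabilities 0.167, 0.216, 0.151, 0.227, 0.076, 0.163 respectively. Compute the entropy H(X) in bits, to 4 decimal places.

H = −Σ pᵢ log₂ pᵢ.
−0.167·log₂(0.167) = 0.4312
−0.216·log₂(0.216) = 0.4776
−0.151·log₂(0.151) = 0.4118
−0.227·log₂(0.227) = 0.4856
−0.076·log₂(0.076) = 0.2826
−0.163·log₂(0.163) = 0.4266
Sum ≈ 2.5153 → 2.5153 bits.

2.5153 bits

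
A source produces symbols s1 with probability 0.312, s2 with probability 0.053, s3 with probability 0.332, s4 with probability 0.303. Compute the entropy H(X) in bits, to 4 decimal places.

H = −Σ pᵢ log₂ pᵢ.
−0.312·log₂(0.312) = 0.5243
−0.053·log₂(0.053) = 0.2246
−0.332·log₂(0.332) = 0.5281
−0.303·log₂(0.303) = 0.5220
Sum ≈ 1.7990 → 1.7990 bits.

1.7990 bits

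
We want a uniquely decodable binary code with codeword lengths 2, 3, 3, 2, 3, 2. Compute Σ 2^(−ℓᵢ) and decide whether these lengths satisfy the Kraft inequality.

With common denominator 2^3 = 8: Σ 2^(−ℓᵢ) = 2/8 + 1/8 + 1/8 + 2/8 + 1/8 + 2/8 = 9/8 = 1.125.
Kraft's inequality requires Σ ≤ 1; here Σ = 1.125 > 1, so no such prefix code exists.

1.125; no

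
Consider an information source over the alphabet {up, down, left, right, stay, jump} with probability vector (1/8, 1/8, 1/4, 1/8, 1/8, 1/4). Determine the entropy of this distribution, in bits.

2.5 bits

Each probability is a power of 1/2, so log₂(1/p) is an integer.
H = Σ p·log₂(1/p) = 1/8·3 + 1/8·3 + 1/4·2 + 1/8·3 + 1/8·3 + 1/4·2 = 2.5 bits.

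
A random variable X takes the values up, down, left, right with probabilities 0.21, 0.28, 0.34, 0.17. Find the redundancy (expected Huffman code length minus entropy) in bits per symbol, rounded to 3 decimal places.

0.049 bits

Entropy H = −Σ p log₂ p ≈ 1.9508 bits.
Huffman merges: 17/100+21/100→19/50; 7/25+17/50→31/50; 19/50+31/50→1. L = 2 ≈ 2.0000.
L − H = 2.0000 − 1.9508 = 0.049 bits.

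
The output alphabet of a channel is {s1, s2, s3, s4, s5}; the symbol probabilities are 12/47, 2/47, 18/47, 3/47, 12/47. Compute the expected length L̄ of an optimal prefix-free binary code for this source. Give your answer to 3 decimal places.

2.085 bits/symbol

Repeatedly combine the two least-probable nodes; the expected code length is the sum of the merged weights.
merge 2/47 + 3/47 → 5/47
merge 5/47 + 12/47 → 17/47
merge 12/47 + 17/47 → 29/47
merge 18/47 + 29/47 → 1
L = 5/47 + 17/47 + 29/47 + 1 = 98/47 ≈ 2.085 bits/symbol.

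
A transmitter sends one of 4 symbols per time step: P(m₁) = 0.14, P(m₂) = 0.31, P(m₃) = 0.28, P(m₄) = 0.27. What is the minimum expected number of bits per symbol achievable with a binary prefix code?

Repeatedly combine the two least-probable nodes; the expected code length is the sum of the merged weights.
merge 7/50 + 27/100 → 41/100
merge 7/25 + 31/100 → 59/100
merge 41/100 + 59/100 → 1
L = 41/100 + 59/100 + 1 = 2 bits/symbol.

2 bits/symbol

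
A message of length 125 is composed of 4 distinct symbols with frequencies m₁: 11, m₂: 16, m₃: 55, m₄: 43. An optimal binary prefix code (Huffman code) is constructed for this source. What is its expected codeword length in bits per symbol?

1.776 bits/symbol

Probabilities are the counts divided by 125.
Repeatedly combine the two least-probable nodes; the expected code length is the sum of the merged weights.
merge 11/125 + 16/125 → 27/125
merge 27/125 + 43/125 → 14/25
merge 11/25 + 14/25 → 1
L = 27/125 + 14/25 + 1 = 222/125 = 1.776 bits/symbol.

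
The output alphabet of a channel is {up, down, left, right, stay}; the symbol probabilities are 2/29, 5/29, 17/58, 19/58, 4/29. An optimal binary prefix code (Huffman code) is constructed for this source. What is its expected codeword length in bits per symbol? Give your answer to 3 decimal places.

Repeatedly combine the two least-probable nodes; the expected code length is the sum of the merged weights.
merge 2/29 + 4/29 → 6/29
merge 5/29 + 6/29 → 11/29
merge 17/58 + 19/58 → 18/29
merge 11/29 + 18/29 → 1
L = 6/29 + 11/29 + 18/29 + 1 = 64/29 ≈ 2.207 bits/symbol.

2.207 bits/symbol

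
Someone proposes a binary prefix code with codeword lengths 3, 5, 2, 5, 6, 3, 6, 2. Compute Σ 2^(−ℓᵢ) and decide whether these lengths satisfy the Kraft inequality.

With common denominator 2^6 = 64: Σ 2^(−ℓᵢ) = 8/64 + 2/64 + 16/64 + 2/64 + 1/64 + 8/64 + 1/64 + 16/64 = 54/64 = 0.84375.
Kraft's inequality requires Σ ≤ 1; here Σ = 0.84375 ≤ 1, so such a prefix code exists.

0.84375; yes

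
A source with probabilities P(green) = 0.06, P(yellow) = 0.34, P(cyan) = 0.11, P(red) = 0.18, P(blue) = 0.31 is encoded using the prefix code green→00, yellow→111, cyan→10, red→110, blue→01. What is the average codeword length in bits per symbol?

L̄ = Σ pᵢ·ℓᵢ = 0.06·2 + 0.34·3 + 0.11·2 + 0.18·3 + 0.31·2 = 2.52 bits/symbol.

2.52 bits/symbol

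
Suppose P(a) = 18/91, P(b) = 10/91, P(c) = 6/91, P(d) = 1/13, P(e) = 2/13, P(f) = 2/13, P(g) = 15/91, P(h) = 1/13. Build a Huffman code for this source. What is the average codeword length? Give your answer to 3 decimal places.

2.945 bits/symbol

Repeatedly combine the two least-probable nodes; the expected code length is the sum of the merged weights.
merge 6/91 + 1/13 → 1/7
merge 1/13 + 10/91 → 17/91
merge 1/7 + 2/13 → 27/91
merge 2/13 + 15/91 → 29/91
merge 17/91 + 18/91 → 5/13
merge 27/91 + 29/91 → 8/13
merge 5/13 + 8/13 → 1
L = 1/7 + 17/91 + 27/91 + 29/91 + 5/13 + 8/13 + 1 = 268/91 ≈ 2.945 bits/symbol.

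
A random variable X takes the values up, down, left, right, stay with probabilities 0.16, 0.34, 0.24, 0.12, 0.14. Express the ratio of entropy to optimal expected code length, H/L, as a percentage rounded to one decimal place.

97.8%

Entropy H = −Σ p log₂ p ≈ 2.2105 bits.
Huffman merges: 3/25+7/50→13/50; 4/25+6/25→2/5; 13/50+17/50→3/5; 2/5+3/5→1. L = 113/50 ≈ 2.2600.
Efficiency = H/L = 2.2105/2.2600 = 97.8%.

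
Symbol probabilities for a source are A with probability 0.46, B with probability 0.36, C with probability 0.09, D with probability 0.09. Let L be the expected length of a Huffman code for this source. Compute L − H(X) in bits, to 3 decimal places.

0.049 bits

Entropy H = −Σ p log₂ p ≈ 1.6713 bits.
Huffman merges: 9/100+9/100→9/50; 9/50+9/25→27/50; 23/50+27/50→1. L = 43/25 ≈ 1.7200.
L − H = 1.7200 − 1.6713 = 0.049 bits.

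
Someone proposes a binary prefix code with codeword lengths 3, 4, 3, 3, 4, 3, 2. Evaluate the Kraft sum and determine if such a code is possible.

0.875; yes

With common denominator 2^4 = 16: Σ 2^(−ℓᵢ) = 2/16 + 1/16 + 2/16 + 2/16 + 1/16 + 2/16 + 4/16 = 14/16 = 0.875.
Kraft's inequality requires Σ ≤ 1; here Σ = 0.875 ≤ 1, so such a prefix code exists.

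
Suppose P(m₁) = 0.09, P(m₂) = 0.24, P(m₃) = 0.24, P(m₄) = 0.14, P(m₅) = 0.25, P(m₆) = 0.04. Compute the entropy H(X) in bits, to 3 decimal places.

H = −Σ pᵢ log₂ pᵢ.
−0.09·log₂(0.09) = 0.3127
−0.24·log₂(0.24) = 0.4941
−0.24·log₂(0.24) = 0.4941
−0.14·log₂(0.14) = 0.3971
−0.25·log₂(0.25) = 0.5000
−0.04·log₂(0.04) = 0.1858
Sum ≈ 2.3838 → 2.384 bits.

2.384 bits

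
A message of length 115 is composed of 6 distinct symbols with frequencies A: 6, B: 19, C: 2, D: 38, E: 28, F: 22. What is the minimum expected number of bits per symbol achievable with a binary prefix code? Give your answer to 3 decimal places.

2.304 bits/symbol

Probabilities are the counts divided by 115.
Repeatedly combine the two least-probable nodes; the expected code length is the sum of the merged weights.
merge 2/115 + 6/115 → 8/115
merge 8/115 + 19/115 → 27/115
merge 22/115 + 27/115 → 49/115
merge 28/115 + 38/115 → 66/115
merge 49/115 + 66/115 → 1
L = 8/115 + 27/115 + 49/115 + 66/115 + 1 = 53/23 ≈ 2.304 bits/symbol.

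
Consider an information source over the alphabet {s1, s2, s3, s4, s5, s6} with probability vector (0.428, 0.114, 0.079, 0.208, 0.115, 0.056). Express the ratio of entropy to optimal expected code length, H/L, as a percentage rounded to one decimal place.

Entropy H = −Σ p log₂ p ≈ 2.2334 bits.
Huffman merges: 7/125+79/1000→27/200; 57/500+23/200→229/1000; 27/200+26/125→343/1000; 229/1000+343/1000→143/250; 107/250+143/250→1. L = 2279/1000 ≈ 2.2790.
Efficiency = H/L = 2.2334/2.2790 = 98.0%.

98.0%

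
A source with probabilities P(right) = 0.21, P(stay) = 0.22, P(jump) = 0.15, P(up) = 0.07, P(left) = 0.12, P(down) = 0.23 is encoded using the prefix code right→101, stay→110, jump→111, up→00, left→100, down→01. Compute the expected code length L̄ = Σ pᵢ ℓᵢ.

L̄ = Σ pᵢ·ℓᵢ = 0.21·3 + 0.22·3 + 0.15·3 + 0.07·2 + 0.12·3 + 0.23·2 = 2.7 bits/symbol.

2.7 bits/symbol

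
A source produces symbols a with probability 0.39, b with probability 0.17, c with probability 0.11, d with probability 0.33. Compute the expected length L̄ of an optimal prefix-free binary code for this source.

Repeatedly combine the two least-probable nodes; the expected code length is the sum of the merged weights.
merge 11/100 + 17/100 → 7/25
merge 7/25 + 33/100 → 61/100
merge 39/100 + 61/100 → 1
L = 7/25 + 61/100 + 1 = 189/100 = 1.89 bits/symbol.

1.89 bits/symbol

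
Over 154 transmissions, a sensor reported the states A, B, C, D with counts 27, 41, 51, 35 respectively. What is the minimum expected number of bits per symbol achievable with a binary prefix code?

Probabilities are the counts divided by 154.
Repeatedly combine the two least-probable nodes; the expected code length is the sum of the merged weights.
merge 27/154 + 5/22 → 31/77
merge 41/154 + 51/154 → 46/77
merge 31/77 + 46/77 → 1
L = 31/77 + 46/77 + 1 = 2 bits/symbol.

2 bits/symbol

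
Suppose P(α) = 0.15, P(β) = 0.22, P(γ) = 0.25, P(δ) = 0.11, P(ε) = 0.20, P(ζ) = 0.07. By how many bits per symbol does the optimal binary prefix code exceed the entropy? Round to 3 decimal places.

Entropy H = −Σ p log₂ p ≈ 2.4743 bits.
Huffman merges: 7/100+11/100→9/50; 3/20+9/50→33/100; 1/5+11/50→21/50; 1/4+33/100→29/50; 21/50+29/50→1. L = 251/100 ≈ 2.5100.
L − H = 2.5100 − 2.4743 = 0.036 bits.

0.036 bits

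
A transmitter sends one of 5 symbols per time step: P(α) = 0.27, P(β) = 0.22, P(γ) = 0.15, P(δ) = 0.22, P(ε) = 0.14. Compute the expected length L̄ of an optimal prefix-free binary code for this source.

Repeatedly combine the two least-probable nodes; the expected code length is the sum of the merged weights.
merge 7/50 + 3/20 → 29/100
merge 11/50 + 11/50 → 11/25
merge 27/100 + 29/100 → 14/25
merge 11/25 + 14/25 → 1
L = 29/100 + 11/25 + 14/25 + 1 = 229/100 = 2.29 bits/symbol.

2.29 bits/symbol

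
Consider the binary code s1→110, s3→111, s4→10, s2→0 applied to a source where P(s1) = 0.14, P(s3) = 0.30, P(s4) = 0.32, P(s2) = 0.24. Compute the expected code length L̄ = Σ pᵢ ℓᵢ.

L̄ = Σ pᵢ·ℓᵢ = 0.14·3 + 0.30·3 + 0.32·2 + 0.24·1 = 2.2 bits/symbol.

2.2 bits/symbol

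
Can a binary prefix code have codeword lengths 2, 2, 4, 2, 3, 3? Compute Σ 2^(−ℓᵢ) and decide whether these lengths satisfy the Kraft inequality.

1.0625; no

With common denominator 2^4 = 16: Σ 2^(−ℓᵢ) = 4/16 + 4/16 + 1/16 + 4/16 + 2/16 + 2/16 = 17/16 = 1.0625.
Kraft's inequality requires Σ ≤ 1; here Σ = 1.0625 > 1, so no such prefix code exists.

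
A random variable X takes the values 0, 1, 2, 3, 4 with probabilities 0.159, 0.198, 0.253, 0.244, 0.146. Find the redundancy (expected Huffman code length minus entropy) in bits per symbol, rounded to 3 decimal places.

Entropy H = −Σ p log₂ p ≈ 2.2879 bits.
Huffman merges: 73/500+159/1000→61/200; 99/500+61/250→221/500; 253/1000+61/200→279/500; 221/500+279/500→1. L = 461/200 ≈ 2.3050.
L − H = 2.3050 − 2.2879 = 0.017 bits.

0.017 bits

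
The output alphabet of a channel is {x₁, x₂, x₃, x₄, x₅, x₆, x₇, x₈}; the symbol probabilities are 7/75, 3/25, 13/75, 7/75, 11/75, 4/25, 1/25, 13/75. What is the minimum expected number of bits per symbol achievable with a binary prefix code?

Repeatedly combine the two least-probable nodes; the expected code length is the sum of the merged weights.
merge 1/25 + 7/75 → 2/15
merge 7/75 + 3/25 → 16/75
merge 2/15 + 11/75 → 7/25
merge 4/25 + 13/75 → 1/3
merge 13/75 + 16/75 → 29/75
merge 7/25 + 1/3 → 46/75
merge 29/75 + 46/75 → 1
L = 2/15 + 16/75 + 7/25 + 1/3 + 29/75 + 46/75 + 1 = 74/25 = 2.96 bits/symbol.

2.96 bits/symbol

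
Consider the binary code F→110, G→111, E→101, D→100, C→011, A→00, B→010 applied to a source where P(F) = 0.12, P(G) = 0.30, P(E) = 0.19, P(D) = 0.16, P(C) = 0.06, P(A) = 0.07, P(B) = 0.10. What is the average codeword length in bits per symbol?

L̄ = Σ pᵢ·ℓᵢ = 0.12·3 + 0.30·3 + 0.19·3 + 0.16·3 + 0.06·3 + 0.07·2 + 0.10·3 = 2.93 bits/symbol.

2.93 bits/symbol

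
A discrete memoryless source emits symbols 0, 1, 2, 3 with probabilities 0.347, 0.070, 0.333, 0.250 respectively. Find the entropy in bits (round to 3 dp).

H = −Σ pᵢ log₂ pᵢ.
−0.347·log₂(0.347) = 0.5299
−0.070·log₂(0.070) = 0.2686
−0.333·log₂(0.333) = 0.5283
−0.250·log₂(0.250) = 0.5000
Sum ≈ 1.8267 → 1.827 bits.

1.827 bits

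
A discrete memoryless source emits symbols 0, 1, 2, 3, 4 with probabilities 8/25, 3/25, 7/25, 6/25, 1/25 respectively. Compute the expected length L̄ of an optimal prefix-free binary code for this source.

Repeatedly combine the two least-probable nodes; the expected code length is the sum of the merged weights.
merge 1/25 + 3/25 → 4/25
merge 4/25 + 6/25 → 2/5
merge 7/25 + 8/25 → 3/5
merge 2/5 + 3/5 → 1
L = 4/25 + 2/5 + 3/5 + 1 = 54/25 = 2.16 bits/symbol.

2.16 bits/symbol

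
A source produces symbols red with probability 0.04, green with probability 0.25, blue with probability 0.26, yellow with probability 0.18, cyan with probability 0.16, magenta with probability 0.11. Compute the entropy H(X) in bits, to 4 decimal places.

H = −Σ pᵢ log₂ pᵢ.
−0.04·log₂(0.04) = 0.1858
−0.25·log₂(0.25) = 0.5000
−0.26·log₂(0.26) = 0.5053
−0.18·log₂(0.18) = 0.4453
−0.16·log₂(0.16) = 0.4230
−0.11·log₂(0.11) = 0.3503
Sum ≈ 2.4097 → 2.4097 bits.

2.4097 bits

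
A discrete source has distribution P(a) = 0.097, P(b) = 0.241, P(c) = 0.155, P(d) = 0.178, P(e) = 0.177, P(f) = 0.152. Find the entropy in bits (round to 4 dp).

2.5367 bits

H = −Σ pᵢ log₂ pᵢ.
−0.097·log₂(0.097) = 0.3265
−0.241·log₂(0.241) = 0.4947
−0.155·log₂(0.155) = 0.4169
−0.178·log₂(0.178) = 0.4432
−0.177·log₂(0.177) = 0.4422
−0.152·log₂(0.152) = 0.4131
Sum ≈ 2.5367 → 2.5367 bits.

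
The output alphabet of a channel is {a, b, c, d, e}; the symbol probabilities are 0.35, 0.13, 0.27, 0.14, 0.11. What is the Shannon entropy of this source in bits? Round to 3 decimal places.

H = −Σ pᵢ log₂ pᵢ.
−0.35·log₂(0.35) = 0.5301
−0.13·log₂(0.13) = 0.3826
−0.27·log₂(0.27) = 0.5100
−0.14·log₂(0.14) = 0.3971
−0.11·log₂(0.11) = 0.3503
Sum ≈ 2.1702 → 2.170 bits.

2.170 bits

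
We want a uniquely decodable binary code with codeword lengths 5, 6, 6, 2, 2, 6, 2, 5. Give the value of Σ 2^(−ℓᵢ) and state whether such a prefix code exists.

With common denominator 2^6 = 64: Σ 2^(−ℓᵢ) = 2/64 + 1/64 + 1/64 + 16/64 + 16/64 + 1/64 + 16/64 + 2/64 = 55/64 = 0.859375.
Kraft's inequality requires Σ ≤ 1; here Σ = 0.859375 ≤ 1, so such a prefix code exists.

0.859375; yes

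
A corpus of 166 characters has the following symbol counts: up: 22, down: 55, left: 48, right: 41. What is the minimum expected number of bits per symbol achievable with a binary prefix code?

2 bits/symbol

Probabilities are the counts divided by 166.
Repeatedly combine the two least-probable nodes; the expected code length is the sum of the merged weights.
merge 11/83 + 41/166 → 63/166
merge 24/83 + 55/166 → 103/166
merge 63/166 + 103/166 → 1
L = 63/166 + 103/166 + 1 = 2 bits/symbol.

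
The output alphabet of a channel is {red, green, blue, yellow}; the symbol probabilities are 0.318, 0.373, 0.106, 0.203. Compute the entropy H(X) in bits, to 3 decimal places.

1.867 bits

H = −Σ pᵢ log₂ pᵢ.
−0.318·log₂(0.318) = 0.5256
−0.373·log₂(0.373) = 0.5307
−0.106·log₂(0.106) = 0.3432
−0.203·log₂(0.203) = 0.4670
Sum ≈ 1.8665 → 1.867 bits.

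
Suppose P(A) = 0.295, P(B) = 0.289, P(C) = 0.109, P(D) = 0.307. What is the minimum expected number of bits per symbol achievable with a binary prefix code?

Repeatedly combine the two least-probable nodes; the expected code length is the sum of the merged weights.
merge 109/1000 + 289/1000 → 199/500
merge 59/200 + 307/1000 → 301/500
merge 199/500 + 301/500 → 1
L = 199/500 + 301/500 + 1 = 2 bits/symbol.

2 bits/symbol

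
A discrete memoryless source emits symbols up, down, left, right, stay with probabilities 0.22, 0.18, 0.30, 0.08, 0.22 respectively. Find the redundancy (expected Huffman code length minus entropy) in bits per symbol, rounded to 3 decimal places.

Entropy H = −Σ p log₂ p ≈ 2.2191 bits.
Huffman merges: 2/25+9/50→13/50; 11/50+11/50→11/25; 13/50+3/10→14/25; 11/25+14/25→1. L = 113/50 ≈ 2.2600.
L − H = 2.2600 − 2.2191 = 0.041 bits.

0.041 bits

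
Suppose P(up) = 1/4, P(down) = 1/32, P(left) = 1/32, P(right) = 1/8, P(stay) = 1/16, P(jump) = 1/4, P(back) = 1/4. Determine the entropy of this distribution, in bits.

Each probability is a power of 1/2, so log₂(1/p) is an integer.
H = Σ p·log₂(1/p) = 1/4·2 + 1/32·5 + 1/32·5 + 1/8·3 + 1/16·4 + 1/4·2 + 1/4·2 = 2.4375 bits.

2.4375 bits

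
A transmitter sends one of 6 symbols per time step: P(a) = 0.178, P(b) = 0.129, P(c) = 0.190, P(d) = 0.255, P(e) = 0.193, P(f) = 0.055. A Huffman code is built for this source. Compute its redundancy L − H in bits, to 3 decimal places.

0.075 bits

Entropy H = −Σ p log₂ p ≈ 2.4705 bits.
Huffman merges: 11/200+129/1000→23/125; 89/500+23/125→181/500; 19/100+193/1000→383/1000; 51/200+181/500→617/1000; 383/1000+617/1000→1. L = 1273/500 ≈ 2.5460.
L − H = 2.5460 − 2.4705 = 0.075 bits.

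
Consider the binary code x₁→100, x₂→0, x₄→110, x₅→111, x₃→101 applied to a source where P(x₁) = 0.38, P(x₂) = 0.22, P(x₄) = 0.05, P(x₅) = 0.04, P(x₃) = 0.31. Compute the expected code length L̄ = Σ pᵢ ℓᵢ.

2.56 bits/symbol

L̄ = Σ pᵢ·ℓᵢ = 0.38·3 + 0.22·1 + 0.05·3 + 0.04·3 + 0.31·3 = 2.56 bits/symbol.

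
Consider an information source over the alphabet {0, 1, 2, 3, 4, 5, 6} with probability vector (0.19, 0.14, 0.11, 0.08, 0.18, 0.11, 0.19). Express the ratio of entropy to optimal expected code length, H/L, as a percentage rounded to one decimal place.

97.7%

Entropy H = −Σ p log₂ p ≈ 2.7450 bits.
Huffman merges: 2/25+11/100→19/100; 11/100+7/50→1/4; 9/50+19/100→37/100; 19/100+19/100→19/50; 1/4+37/100→31/50; 19/50+31/50→1. L = 281/100 ≈ 2.8100.
Efficiency = H/L = 2.7450/2.8100 = 97.7%.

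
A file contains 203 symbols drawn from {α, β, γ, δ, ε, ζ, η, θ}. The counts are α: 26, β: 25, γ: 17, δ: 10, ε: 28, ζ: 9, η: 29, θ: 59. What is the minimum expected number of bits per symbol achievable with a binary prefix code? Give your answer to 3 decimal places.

Probabilities are the counts divided by 203.
Repeatedly combine the two least-probable nodes; the expected code length is the sum of the merged weights.
merge 9/203 + 10/203 → 19/203
merge 17/203 + 19/203 → 36/203
merge 25/203 + 26/203 → 51/203
merge 4/29 + 1/7 → 57/203
merge 36/203 + 51/203 → 3/7
merge 57/203 + 59/203 → 4/7
merge 3/7 + 4/7 → 1
L = 19/203 + 36/203 + 51/203 + 57/203 + 3/7 + 4/7 + 1 = 569/203 ≈ 2.803 bits/symbol.

2.803 bits/symbol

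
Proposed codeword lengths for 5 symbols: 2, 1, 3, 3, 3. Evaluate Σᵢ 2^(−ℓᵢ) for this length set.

1.125

With common denominator 2^3 = 8: Σ 2^(−ℓᵢ) = 2/8 + 4/8 + 1/8 + 1/8 + 1/8 = 9/8 = 1.125.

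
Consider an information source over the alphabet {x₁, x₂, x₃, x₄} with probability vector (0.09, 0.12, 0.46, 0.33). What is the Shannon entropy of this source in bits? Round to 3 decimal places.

H = −Σ pᵢ log₂ pᵢ.
−0.09·log₂(0.09) = 0.3127
−0.12·log₂(0.12) = 0.3671
−0.46·log₂(0.46) = 0.5153
−0.33·log₂(0.33) = 0.5278
Sum ≈ 1.7229 → 1.723 bits.

1.723 bits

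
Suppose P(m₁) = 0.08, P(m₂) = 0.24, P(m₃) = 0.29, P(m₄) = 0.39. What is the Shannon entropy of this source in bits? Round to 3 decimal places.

H = −Σ pᵢ log₂ pᵢ.
−0.08·log₂(0.08) = 0.2915
−0.24·log₂(0.24) = 0.4941
−0.29·log₂(0.29) = 0.5179
−0.39·log₂(0.39) = 0.5298
Sum ≈ 1.8333 → 1.833 bits.

1.833 bits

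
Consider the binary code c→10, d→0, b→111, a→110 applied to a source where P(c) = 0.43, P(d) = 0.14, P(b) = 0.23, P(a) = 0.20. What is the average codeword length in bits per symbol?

L̄ = Σ pᵢ·ℓᵢ = 0.43·2 + 0.14·1 + 0.23·3 + 0.20·3 = 2.29 bits/symbol.

2.29 bits/symbol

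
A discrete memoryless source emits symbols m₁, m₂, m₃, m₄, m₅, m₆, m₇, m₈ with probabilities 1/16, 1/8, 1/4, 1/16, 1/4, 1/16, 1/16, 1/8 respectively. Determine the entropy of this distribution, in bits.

Each probability is a power of 1/2, so log₂(1/p) is an integer.
H = Σ p·log₂(1/p) = 1/16·4 + 1/8·3 + 1/4·2 + 1/16·4 + 1/4·2 + 1/16·4 + 1/16·4 + 1/8·3 = 2.75 bits.

2.75 bits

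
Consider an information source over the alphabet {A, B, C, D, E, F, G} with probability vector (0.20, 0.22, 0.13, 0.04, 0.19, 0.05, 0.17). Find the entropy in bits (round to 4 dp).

H = −Σ pᵢ log₂ pᵢ.
−0.20·log₂(0.20) = 0.4644
−0.22·log₂(0.22) = 0.4806
−0.13·log₂(0.13) = 0.3826
−0.04·log₂(0.04) = 0.1858
−0.19·log₂(0.19) = 0.4552
−0.05·log₂(0.05) = 0.2161
−0.17·log₂(0.17) = 0.4346
Sum ≈ 2.6193 → 2.6193 bits.

2.6193 bits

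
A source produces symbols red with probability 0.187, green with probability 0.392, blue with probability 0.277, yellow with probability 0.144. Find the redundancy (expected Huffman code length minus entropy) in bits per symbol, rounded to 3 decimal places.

0.041 bits

Entropy H = −Σ p log₂ p ≈ 1.8976 bits.
Huffman merges: 18/125+187/1000→331/1000; 277/1000+331/1000→76/125; 49/125+76/125→1. L = 1939/1000 ≈ 1.9390.
L − H = 1.9390 − 1.8976 = 0.041 bits.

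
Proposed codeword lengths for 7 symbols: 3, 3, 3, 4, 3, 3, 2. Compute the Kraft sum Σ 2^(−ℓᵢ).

0.9375

With common denominator 2^4 = 16: Σ 2^(−ℓᵢ) = 2/16 + 2/16 + 2/16 + 1/16 + 2/16 + 2/16 + 4/16 = 15/16 = 0.9375.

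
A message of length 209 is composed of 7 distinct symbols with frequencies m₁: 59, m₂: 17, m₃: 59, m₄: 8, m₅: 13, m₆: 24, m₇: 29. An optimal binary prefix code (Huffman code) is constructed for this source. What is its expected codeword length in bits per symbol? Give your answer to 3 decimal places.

Probabilities are the counts divided by 209.
Repeatedly combine the two least-probable nodes; the expected code length is the sum of the merged weights.
merge 8/209 + 13/209 → 21/209
merge 17/209 + 21/209 → 2/11
merge 24/209 + 29/209 → 53/209
merge 2/11 + 53/209 → 91/209
merge 59/209 + 59/209 → 118/209
merge 91/209 + 118/209 → 1
L = 21/209 + 2/11 + 53/209 + 91/209 + 118/209 + 1 = 530/209 ≈ 2.536 bits/symbol.

2.536 bits/symbol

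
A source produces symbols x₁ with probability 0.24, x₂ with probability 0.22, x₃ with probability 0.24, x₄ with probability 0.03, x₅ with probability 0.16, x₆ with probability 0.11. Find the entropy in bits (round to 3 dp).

H = −Σ pᵢ log₂ pᵢ.
−0.24·log₂(0.24) = 0.4941
−0.22·log₂(0.22) = 0.4806
−0.24·log₂(0.24) = 0.4941
−0.03·log₂(0.03) = 0.1518
−0.16·log₂(0.16) = 0.4230
−0.11·log₂(0.11) = 0.3503
Sum ≈ 2.3939 → 2.394 bits.

2.394 bits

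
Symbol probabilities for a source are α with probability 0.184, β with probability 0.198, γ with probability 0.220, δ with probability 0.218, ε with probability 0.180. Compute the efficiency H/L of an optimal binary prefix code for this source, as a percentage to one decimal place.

Entropy H = −Σ p log₂ p ≈ 2.3169 bits.
Huffman merges: 9/50+23/125→91/250; 99/500+109/500→52/125; 11/50+91/250→73/125; 52/125+73/125→1. L = 591/250 ≈ 2.3640.
Efficiency = H/L = 2.3169/2.3640 = 98.0%.

98.0%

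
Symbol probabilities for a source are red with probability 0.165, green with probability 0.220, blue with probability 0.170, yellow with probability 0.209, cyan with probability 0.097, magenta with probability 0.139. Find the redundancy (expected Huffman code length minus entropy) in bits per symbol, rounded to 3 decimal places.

Entropy H = −Σ p log₂ p ≈ 2.5383 bits.
Huffman merges: 97/1000+139/1000→59/250; 33/200+17/100→67/200; 209/1000+11/50→429/1000; 59/250+67/200→571/1000; 429/1000+571/1000→1. L = 2571/1000 ≈ 2.5710.
L − H = 2.5710 − 2.5383 = 0.033 bits.

0.033 bits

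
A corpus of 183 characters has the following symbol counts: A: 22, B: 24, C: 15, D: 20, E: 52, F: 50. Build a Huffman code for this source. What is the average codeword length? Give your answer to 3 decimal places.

Probabilities are the counts divided by 183.
Repeatedly combine the two least-probable nodes; the expected code length is the sum of the merged weights.
merge 5/61 + 20/183 → 35/183
merge 22/183 + 8/61 → 46/183
merge 35/183 + 46/183 → 27/61
merge 50/183 + 52/183 → 34/61
merge 27/61 + 34/61 → 1
L = 35/183 + 46/183 + 27/61 + 34/61 + 1 = 149/61 ≈ 2.443 bits/symbol.

2.443 bits/symbol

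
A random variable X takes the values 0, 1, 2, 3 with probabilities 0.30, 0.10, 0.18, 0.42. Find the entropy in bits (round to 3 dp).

H = −Σ pᵢ log₂ pᵢ.
−0.30·log₂(0.30) = 0.5211
−0.10·log₂(0.10) = 0.3322
−0.18·log₂(0.18) = 0.4453
−0.42·log₂(0.42) = 0.5256
Sum ≈ 1.8242 → 1.824 bits.

1.824 bits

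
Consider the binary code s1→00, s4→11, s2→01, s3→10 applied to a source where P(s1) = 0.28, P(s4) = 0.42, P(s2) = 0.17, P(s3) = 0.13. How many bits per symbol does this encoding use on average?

L̄ = Σ pᵢ·ℓᵢ = 0.28·2 + 0.42·2 + 0.17·2 + 0.13·2 = 2 bits/symbol.

2 bits/symbol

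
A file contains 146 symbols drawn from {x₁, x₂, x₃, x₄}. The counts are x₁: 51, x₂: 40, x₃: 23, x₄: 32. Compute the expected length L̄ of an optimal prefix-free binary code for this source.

Probabilities are the counts divided by 146.
Repeatedly combine the two least-probable nodes; the expected code length is the sum of the merged weights.
merge 23/146 + 16/73 → 55/146
merge 20/73 + 51/146 → 91/146
merge 55/146 + 91/146 → 1
L = 55/146 + 91/146 + 1 = 2 bits/symbol.

2 bits/symbol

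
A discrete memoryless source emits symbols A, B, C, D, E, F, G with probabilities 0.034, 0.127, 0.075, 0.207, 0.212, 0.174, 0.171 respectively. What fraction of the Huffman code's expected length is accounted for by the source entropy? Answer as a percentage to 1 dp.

Entropy H = −Σ p log₂ p ≈ 2.6437 bits.
Huffman merges: 17/500+3/40→109/1000; 109/1000+127/1000→59/250; 171/1000+87/500→69/200; 207/1000+53/250→419/1000; 59/250+69/200→581/1000; 419/1000+581/1000→1. L = 269/100 ≈ 2.6900.
Efficiency = H/L = 2.6437/2.6900 = 98.3%.

98.3%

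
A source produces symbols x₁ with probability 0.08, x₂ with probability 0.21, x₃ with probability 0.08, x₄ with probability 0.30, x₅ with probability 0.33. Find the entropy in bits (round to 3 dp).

H = −Σ pᵢ log₂ pᵢ.
−0.08·log₂(0.08) = 0.2915
−0.21·log₂(0.21) = 0.4728
−0.08·log₂(0.08) = 0.2915
−0.30·log₂(0.30) = 0.5211
−0.33·log₂(0.33) = 0.5278
Sum ≈ 2.1048 → 2.105 bits.

2.105 bits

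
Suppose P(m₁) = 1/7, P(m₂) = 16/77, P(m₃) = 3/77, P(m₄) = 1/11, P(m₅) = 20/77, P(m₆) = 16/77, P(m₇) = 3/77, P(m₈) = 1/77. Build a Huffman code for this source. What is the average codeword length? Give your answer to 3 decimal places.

2.649 bits/symbol

Repeatedly combine the two least-probable nodes; the expected code length is the sum of the merged weights.
merge 1/77 + 3/77 → 4/77
merge 3/77 + 4/77 → 1/11
merge 1/11 + 1/11 → 2/11
merge 1/7 + 2/11 → 25/77
merge 16/77 + 16/77 → 32/77
merge 20/77 + 25/77 → 45/77
merge 32/77 + 45/77 → 1
L = 4/77 + 1/11 + 2/11 + 25/77 + 32/77 + 45/77 + 1 = 204/77 ≈ 2.649 bits/symbol.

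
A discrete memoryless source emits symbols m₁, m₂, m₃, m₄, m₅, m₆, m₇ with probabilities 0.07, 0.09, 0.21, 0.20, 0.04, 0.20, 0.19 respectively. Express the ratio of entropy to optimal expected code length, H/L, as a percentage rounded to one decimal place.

Entropy H = −Σ p log₂ p ≈ 2.6238 bits.
Huffman merges: 1/25+7/100→11/100; 9/100+11/100→1/5; 19/100+1/5→39/100; 1/5+1/5→2/5; 21/100+39/100→3/5; 2/5+3/5→1. L = 27/10 ≈ 2.7000.
Efficiency = H/L = 2.6238/2.7000 = 97.2%.

97.2%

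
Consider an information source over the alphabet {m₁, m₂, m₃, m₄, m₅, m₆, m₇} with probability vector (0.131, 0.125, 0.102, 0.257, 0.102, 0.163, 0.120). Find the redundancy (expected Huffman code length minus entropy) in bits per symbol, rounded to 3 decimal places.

Entropy H = −Σ p log₂ p ≈ 2.7284 bits.
Huffman merges: 51/500+51/500→51/250; 3/25+1/8→49/200; 131/1000+163/1000→147/500; 51/250+49/200→449/1000; 257/1000+147/500→551/1000; 449/1000+551/1000→1. L = 2743/1000 ≈ 2.7430.
L − H = 2.7430 − 2.7284 = 0.015 bits.

0.015 bits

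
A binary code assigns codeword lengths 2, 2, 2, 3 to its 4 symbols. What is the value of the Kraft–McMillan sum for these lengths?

0.875

With common denominator 2^3 = 8: Σ 2^(−ℓᵢ) = 2/8 + 2/8 + 2/8 + 1/8 = 7/8 = 0.875.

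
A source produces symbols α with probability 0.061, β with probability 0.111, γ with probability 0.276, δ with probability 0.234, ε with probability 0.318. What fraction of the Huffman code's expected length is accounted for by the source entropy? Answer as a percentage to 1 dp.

97.9%

Entropy H = −Σ p log₂ p ≈ 2.1267 bits.
Huffman merges: 61/1000+111/1000→43/250; 43/250+117/500→203/500; 69/250+159/500→297/500; 203/500+297/500→1. L = 543/250 ≈ 2.1720.
Efficiency = H/L = 2.1267/2.1720 = 97.9%.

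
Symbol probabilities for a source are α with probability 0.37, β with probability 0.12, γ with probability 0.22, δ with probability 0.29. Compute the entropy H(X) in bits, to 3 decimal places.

1.896 bits

H = −Σ pᵢ log₂ pᵢ.
−0.37·log₂(0.37) = 0.5307
−0.12·log₂(0.12) = 0.3671
−0.22·log₂(0.22) = 0.4806
−0.29·log₂(0.29) = 0.5179
Sum ≈ 1.8963 → 1.896 bits.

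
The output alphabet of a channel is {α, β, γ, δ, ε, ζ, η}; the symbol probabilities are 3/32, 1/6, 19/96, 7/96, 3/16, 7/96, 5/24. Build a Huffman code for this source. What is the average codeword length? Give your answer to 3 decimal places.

2.740 bits/symbol

Repeatedly combine the two least-probable nodes; the expected code length is the sum of the merged weights.
merge 7/96 + 7/96 → 7/48
merge 3/32 + 7/48 → 23/96
merge 1/6 + 3/16 → 17/48
merge 19/96 + 5/24 → 13/32
merge 23/96 + 17/48 → 19/32
merge 13/32 + 19/32 → 1
L = 7/48 + 23/96 + 17/48 + 13/32 + 19/32 + 1 = 263/96 ≈ 2.740 bits/symbol.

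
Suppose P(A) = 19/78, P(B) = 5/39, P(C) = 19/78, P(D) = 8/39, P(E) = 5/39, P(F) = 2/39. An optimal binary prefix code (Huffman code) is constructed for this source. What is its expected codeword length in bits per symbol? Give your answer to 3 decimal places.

2.487 bits/symbol

Repeatedly combine the two least-probable nodes; the expected code length is the sum of the merged weights.
merge 2/39 + 5/39 → 7/39
merge 5/39 + 7/39 → 4/13
merge 8/39 + 19/78 → 35/78
merge 19/78 + 4/13 → 43/78
merge 35/78 + 43/78 → 1
L = 7/39 + 4/13 + 35/78 + 43/78 + 1 = 97/39 ≈ 2.487 bits/symbol.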